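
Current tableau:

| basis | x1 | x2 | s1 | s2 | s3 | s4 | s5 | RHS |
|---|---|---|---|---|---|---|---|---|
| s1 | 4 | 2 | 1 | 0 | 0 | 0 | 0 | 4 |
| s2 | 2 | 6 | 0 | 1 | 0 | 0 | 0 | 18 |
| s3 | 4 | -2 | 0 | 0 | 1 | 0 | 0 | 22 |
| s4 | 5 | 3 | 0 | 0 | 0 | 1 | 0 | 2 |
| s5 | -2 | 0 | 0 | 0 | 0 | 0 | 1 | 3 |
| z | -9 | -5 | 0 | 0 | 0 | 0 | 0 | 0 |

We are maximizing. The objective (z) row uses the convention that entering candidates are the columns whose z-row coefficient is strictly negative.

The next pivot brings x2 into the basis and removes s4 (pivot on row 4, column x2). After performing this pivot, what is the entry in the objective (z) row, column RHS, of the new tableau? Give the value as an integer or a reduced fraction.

Pivot element is row 4, column x2: 3.
Normalize row 4: new (row 4, RHS) = 2/3 = 2/3.
z-row ← z-row − (-5)·(new row 4): 0 − (-5)·(2/3) = 10/3.

10/3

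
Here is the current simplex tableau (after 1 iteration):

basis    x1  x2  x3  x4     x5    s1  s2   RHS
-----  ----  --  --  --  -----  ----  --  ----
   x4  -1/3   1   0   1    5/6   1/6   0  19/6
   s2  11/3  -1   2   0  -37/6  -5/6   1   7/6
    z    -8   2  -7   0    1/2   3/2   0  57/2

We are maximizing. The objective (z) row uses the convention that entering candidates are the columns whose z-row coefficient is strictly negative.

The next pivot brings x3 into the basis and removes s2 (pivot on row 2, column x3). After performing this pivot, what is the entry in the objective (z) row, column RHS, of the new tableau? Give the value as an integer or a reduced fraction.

Pivot element is row 2, column x3: 2.
Normalize row 2: new (row 2, RHS) = (7/6)/2 = 7/12.
z-row ← z-row − (-7)·(new row 2): 57/2 − (-7)·(7/12) = 391/12.

391/12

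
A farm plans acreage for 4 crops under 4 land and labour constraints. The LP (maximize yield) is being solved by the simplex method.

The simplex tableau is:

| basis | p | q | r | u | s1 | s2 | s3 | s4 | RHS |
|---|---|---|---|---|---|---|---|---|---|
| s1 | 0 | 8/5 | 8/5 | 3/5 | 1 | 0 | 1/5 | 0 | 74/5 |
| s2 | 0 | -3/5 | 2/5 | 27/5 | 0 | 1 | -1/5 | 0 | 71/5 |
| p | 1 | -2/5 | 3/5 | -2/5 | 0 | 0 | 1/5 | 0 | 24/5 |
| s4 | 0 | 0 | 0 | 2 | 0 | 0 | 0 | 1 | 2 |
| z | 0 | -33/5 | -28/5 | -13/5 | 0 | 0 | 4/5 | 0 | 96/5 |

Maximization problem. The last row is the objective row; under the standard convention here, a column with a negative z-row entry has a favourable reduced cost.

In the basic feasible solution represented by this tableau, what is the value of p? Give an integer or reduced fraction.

p is basic (row 3); its value is the RHS of that row: 24/5.

24/5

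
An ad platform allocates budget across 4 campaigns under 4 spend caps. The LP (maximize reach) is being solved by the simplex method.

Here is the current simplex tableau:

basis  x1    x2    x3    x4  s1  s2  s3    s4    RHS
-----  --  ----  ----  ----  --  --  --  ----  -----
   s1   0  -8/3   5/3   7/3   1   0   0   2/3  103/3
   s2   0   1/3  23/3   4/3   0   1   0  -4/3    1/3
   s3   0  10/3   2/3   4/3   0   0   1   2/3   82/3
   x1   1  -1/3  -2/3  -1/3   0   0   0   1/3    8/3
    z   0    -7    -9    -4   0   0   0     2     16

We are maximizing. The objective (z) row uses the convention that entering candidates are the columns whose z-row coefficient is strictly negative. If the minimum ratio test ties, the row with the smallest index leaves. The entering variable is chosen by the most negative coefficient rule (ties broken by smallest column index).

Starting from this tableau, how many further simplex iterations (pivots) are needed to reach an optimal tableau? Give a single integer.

pivot: x3 in, s2 out → z = 377/23
pivot: x2 in, x3 out → z = 23
pivot: s4 in, s3 out → z = 473/7
No improving column remains; optimal.

3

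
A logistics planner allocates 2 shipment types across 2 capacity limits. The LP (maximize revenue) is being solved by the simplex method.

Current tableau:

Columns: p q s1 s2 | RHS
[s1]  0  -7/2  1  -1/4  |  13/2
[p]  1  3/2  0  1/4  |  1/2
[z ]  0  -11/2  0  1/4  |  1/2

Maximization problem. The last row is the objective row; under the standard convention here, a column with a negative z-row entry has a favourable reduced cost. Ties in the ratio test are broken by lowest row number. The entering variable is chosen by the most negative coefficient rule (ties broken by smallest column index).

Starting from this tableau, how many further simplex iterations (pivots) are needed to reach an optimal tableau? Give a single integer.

1

pivot: q in, p out → z = 7/3
No improving column remains; optimal.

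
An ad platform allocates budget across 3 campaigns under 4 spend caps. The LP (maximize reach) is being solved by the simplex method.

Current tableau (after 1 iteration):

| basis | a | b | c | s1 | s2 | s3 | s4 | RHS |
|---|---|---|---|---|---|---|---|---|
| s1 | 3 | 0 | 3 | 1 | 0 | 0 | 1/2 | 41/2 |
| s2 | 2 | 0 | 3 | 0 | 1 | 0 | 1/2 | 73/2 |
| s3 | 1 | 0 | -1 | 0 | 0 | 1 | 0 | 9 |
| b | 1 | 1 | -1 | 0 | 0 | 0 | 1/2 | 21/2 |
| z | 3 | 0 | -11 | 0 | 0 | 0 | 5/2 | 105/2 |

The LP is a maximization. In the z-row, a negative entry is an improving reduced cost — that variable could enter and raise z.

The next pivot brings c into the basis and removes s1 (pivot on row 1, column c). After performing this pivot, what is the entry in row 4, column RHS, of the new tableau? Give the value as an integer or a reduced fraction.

52/3

Pivot element is row 1, column c: 3.
Normalize row 1: new (row 1, RHS) = (41/2)/3 = 41/6.
row 4 ← row 4 − (-1)·(new row 1): 21/2 − (-1)·(41/6) = 52/3.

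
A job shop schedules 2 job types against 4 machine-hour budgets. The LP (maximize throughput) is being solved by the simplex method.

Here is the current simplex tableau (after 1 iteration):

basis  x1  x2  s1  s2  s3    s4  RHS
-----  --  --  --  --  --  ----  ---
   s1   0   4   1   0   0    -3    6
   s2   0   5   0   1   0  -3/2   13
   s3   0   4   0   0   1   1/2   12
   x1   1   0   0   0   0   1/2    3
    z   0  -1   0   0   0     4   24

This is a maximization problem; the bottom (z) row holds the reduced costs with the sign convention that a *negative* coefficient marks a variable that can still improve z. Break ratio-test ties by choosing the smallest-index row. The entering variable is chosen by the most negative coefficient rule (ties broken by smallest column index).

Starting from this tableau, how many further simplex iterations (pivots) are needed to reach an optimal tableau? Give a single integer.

1

pivot: x2 in, s1 out → z = 51/2
No improving column remains; optimal.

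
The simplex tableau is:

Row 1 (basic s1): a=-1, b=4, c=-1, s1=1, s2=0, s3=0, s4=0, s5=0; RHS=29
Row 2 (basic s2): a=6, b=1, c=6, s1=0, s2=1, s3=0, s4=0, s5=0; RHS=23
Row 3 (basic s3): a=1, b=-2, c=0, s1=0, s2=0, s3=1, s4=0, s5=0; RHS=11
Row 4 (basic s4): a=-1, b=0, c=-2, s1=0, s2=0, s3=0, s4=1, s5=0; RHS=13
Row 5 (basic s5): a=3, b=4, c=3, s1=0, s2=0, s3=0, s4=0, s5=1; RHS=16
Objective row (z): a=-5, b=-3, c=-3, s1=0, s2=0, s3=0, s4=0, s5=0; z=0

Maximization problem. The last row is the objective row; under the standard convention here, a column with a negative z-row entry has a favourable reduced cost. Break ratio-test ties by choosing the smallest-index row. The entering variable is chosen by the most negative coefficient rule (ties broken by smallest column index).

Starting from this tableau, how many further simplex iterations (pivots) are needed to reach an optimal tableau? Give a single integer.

2

pivot: a in, s2 out → z = 115/6
pivot: b in, s5 out → z = 461/21
No improving column remains; optimal.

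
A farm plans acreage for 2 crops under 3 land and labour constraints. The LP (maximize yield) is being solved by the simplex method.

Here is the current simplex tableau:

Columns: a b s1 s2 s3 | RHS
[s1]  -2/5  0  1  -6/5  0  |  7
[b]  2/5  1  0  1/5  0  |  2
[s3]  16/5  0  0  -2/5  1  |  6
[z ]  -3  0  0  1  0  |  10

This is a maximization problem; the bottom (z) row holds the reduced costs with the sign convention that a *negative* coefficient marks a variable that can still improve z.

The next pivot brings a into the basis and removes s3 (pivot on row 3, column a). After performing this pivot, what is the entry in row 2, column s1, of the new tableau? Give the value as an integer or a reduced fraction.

Pivot element is row 3, column a: 16/5.
Normalize row 3: new (row 3, s1) = 0/(16/5) = 0.
row 2 ← row 2 − (2/5)·(new row 3): 0 − (2/5)·0 = 0.

0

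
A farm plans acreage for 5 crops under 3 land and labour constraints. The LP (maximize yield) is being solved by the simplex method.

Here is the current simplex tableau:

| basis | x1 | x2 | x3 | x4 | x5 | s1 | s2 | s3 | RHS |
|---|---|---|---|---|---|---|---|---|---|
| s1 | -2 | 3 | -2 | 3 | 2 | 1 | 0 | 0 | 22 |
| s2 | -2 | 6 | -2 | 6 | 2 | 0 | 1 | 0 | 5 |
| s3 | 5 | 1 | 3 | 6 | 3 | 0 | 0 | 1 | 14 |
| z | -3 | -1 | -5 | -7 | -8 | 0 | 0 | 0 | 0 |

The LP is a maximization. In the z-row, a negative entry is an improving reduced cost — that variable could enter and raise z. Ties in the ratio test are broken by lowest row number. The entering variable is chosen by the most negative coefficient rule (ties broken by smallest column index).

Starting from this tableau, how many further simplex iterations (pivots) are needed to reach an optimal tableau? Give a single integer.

pivot: x5 in, s2 out → z = 20
pivot: x3 in, s3 out → z = 409/12
No improving column remains; optimal.

2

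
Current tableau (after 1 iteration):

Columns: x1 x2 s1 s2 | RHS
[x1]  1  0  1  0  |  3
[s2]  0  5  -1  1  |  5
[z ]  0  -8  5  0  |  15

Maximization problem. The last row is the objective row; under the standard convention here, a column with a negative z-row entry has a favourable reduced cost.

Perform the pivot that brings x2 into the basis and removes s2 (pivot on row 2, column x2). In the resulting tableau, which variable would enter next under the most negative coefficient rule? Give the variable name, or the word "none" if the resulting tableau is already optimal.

Pivot element 5. New z-row = old z-row − (-8)·(row 2/5).
Updated z-row coefficients: x1: 0, x2: 0, s1: 17/5, s2: 8/5.
No coefficient is strictly negative; the tableau after this pivot is optimal.

none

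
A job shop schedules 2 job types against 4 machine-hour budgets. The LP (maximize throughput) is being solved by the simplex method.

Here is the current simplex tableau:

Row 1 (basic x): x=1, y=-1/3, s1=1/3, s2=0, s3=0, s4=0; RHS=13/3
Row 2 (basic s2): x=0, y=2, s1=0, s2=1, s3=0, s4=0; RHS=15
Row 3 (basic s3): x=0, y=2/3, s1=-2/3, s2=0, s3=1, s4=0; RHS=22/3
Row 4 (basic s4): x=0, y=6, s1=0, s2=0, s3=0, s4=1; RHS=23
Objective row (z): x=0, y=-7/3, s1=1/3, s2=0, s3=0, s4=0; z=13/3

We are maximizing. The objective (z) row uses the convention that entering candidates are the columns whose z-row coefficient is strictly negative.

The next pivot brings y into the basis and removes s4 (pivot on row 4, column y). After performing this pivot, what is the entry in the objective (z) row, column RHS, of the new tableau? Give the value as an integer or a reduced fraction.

Pivot element is row 4, column y: 6.
Normalize row 4: new (row 4, RHS) = 23/6 = 23/6.
z-row ← z-row − (-7/3)·(new row 4): 13/3 − (-7/3)·(23/6) = 239/18.

239/18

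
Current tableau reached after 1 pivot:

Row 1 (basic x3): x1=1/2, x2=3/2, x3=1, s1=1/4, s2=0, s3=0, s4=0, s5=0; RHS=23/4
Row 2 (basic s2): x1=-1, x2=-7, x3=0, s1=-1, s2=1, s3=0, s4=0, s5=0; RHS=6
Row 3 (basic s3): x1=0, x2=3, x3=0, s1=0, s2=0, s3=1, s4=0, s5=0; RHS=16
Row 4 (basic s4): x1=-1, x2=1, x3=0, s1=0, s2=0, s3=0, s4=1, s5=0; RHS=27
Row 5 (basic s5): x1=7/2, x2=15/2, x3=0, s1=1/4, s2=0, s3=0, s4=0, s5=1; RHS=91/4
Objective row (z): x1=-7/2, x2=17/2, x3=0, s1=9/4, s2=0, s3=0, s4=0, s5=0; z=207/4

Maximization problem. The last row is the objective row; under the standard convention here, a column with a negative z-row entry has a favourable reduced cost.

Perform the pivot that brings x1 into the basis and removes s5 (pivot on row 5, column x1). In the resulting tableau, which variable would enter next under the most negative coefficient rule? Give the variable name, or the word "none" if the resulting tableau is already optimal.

none

Pivot element 7/2. New z-row = old z-row − (-7/2)·(row 5/(7/2)).
Updated z-row coefficients: x1: 0, x2: 16, x3: 0, s1: 5/2, s2: 0, s3: 0, s4: 0, s5: 1.
No coefficient is strictly negative; the tableau after this pivot is optimal.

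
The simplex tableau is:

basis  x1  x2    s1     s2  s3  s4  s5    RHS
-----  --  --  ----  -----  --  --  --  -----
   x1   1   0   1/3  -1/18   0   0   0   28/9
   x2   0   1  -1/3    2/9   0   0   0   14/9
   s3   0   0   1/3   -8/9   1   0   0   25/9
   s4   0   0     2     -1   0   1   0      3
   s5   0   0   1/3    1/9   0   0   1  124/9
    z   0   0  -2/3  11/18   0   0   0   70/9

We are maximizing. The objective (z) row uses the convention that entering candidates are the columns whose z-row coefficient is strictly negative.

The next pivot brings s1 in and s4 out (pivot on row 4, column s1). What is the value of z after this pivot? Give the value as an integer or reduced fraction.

79/9

Minimum ratio for s1: 3/2 = 3/2.
z changes by −(z-row coeff of s1)·ratio = −(-2/3)·(3/2) = 1.
New z = 70/9 + 1 = 79/9.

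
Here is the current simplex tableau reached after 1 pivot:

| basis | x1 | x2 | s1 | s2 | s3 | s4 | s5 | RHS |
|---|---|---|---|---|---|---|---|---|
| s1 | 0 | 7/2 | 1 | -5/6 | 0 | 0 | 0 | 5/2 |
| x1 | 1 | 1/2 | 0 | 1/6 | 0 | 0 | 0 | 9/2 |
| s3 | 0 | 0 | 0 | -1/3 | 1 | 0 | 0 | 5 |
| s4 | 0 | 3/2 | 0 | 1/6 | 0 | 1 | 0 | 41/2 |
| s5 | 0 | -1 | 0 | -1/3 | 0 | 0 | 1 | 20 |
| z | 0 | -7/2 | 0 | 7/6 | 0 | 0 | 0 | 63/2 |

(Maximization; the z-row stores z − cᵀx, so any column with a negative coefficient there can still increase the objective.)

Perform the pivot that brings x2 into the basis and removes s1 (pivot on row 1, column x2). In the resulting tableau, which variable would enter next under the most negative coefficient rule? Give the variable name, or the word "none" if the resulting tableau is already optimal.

none

Pivot element 7/2. New z-row = old z-row − (-7/2)·(row 1/(7/2)).
Updated z-row coefficients: x1: 0, x2: 0, s1: 1, s2: 1/3, s3: 0, s4: 0, s5: 0.
No coefficient is strictly negative; the tableau after this pivot is optimal.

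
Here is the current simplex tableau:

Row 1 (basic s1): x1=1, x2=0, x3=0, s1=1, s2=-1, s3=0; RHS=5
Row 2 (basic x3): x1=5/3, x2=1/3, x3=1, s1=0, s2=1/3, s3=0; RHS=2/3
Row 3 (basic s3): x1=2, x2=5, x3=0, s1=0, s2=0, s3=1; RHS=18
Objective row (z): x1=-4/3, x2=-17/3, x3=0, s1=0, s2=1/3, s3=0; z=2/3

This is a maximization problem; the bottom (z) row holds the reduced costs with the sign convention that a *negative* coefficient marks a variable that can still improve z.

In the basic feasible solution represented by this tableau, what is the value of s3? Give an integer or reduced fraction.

s3 is basic (row 3); its value is the RHS of that row: 18.

18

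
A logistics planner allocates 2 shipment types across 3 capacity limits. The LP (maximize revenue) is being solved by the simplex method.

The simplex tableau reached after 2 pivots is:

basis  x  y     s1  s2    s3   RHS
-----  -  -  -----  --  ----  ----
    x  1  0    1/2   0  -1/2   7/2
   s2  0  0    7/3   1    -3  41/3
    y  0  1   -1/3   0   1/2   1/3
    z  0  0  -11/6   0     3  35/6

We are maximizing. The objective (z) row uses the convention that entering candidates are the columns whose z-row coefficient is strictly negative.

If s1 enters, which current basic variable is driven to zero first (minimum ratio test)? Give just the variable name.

s2

Ratios: row 1 (x): (7/2)/(1/2) = 7; row 2 (s2): (41/3)/(7/3) = 41/7; row 3 (y): entry -1/3 ≤ 0, skip.
Minimum ratio 41/7 is in the s2 row, so s2 leaves.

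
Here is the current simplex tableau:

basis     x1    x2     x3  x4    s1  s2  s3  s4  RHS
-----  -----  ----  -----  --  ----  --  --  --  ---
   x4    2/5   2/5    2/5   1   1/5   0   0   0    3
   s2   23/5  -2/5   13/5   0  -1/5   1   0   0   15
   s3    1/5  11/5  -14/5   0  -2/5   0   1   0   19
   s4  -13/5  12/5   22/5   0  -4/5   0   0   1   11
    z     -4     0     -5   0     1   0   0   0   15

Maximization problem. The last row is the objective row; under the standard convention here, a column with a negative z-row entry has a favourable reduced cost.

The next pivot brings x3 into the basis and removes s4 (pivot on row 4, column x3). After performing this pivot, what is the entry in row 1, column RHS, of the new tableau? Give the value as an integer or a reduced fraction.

2

Pivot element is row 4, column x3: 22/5.
Normalize row 4: new (row 4, RHS) = 11/(22/5) = 5/2.
row 1 ← row 1 − (2/5)·(new row 4): 3 − (2/5)·(5/2) = 2.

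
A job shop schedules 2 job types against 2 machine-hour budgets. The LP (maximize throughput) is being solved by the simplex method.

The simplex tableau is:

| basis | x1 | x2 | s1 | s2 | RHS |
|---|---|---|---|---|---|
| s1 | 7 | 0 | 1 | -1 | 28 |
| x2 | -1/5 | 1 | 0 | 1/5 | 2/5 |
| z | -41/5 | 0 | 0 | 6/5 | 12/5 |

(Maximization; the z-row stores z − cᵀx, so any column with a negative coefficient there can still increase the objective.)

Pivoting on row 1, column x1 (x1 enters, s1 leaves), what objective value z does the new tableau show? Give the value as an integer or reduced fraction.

Minimum ratio for x1: 28/7 = 4.
z changes by −(z-row coeff of x1)·ratio = −(-41/5)·4 = 164/5.
New z = 12/5 + (164/5) = 176/5.

176/5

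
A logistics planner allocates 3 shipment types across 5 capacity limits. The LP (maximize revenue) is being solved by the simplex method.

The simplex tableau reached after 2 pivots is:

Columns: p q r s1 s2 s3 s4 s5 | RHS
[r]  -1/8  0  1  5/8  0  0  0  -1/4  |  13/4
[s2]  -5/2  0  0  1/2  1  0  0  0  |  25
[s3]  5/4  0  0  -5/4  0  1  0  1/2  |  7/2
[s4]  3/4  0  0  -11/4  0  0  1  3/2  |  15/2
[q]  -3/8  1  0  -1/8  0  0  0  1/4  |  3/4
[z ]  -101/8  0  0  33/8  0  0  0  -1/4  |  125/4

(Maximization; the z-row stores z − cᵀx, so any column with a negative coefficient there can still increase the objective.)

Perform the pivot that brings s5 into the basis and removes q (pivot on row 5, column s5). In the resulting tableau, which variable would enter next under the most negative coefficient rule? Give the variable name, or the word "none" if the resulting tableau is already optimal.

p

Pivot element 1/4. New z-row = old z-row − (-1/4)·(row 5/(1/4)).
Updated z-row coefficients: p: -13, q: 1, r: 0, s1: 4, s2: 0, s3: 0, s4: 0, s5: 0.
The most negative is -13 in column p, so p would enter next.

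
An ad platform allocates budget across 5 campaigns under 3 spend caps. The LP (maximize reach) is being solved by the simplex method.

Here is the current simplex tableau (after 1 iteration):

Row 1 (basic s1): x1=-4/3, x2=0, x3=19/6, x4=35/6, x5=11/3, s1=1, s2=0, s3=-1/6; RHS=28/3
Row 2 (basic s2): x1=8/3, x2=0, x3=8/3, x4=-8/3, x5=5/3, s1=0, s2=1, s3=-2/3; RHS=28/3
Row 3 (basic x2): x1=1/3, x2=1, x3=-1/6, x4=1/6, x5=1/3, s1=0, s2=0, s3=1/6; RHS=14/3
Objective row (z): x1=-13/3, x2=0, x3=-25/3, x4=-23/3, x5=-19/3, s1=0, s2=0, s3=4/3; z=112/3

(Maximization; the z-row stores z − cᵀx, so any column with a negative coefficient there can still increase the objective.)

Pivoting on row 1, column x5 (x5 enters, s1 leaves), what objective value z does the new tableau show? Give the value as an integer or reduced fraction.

588/11

Minimum ratio for x5: (28/3)/(11/3) = 28/11.
z changes by −(z-row coeff of x5)·ratio = −(-19/3)·(28/11) = 532/33.
New z = 112/3 + (532/33) = 588/11.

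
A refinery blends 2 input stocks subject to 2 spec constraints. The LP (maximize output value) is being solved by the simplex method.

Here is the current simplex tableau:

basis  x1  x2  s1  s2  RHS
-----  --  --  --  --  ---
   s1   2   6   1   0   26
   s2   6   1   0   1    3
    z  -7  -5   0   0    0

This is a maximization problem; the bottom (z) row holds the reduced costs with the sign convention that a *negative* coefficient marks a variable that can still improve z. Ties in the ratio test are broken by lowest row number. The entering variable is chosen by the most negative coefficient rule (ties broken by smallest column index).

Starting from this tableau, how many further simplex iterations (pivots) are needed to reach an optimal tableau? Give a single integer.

2

pivot: x1 in, s2 out → z = 7/2
pivot: x2 in, x1 out → z = 15
No improving column remains; optimal.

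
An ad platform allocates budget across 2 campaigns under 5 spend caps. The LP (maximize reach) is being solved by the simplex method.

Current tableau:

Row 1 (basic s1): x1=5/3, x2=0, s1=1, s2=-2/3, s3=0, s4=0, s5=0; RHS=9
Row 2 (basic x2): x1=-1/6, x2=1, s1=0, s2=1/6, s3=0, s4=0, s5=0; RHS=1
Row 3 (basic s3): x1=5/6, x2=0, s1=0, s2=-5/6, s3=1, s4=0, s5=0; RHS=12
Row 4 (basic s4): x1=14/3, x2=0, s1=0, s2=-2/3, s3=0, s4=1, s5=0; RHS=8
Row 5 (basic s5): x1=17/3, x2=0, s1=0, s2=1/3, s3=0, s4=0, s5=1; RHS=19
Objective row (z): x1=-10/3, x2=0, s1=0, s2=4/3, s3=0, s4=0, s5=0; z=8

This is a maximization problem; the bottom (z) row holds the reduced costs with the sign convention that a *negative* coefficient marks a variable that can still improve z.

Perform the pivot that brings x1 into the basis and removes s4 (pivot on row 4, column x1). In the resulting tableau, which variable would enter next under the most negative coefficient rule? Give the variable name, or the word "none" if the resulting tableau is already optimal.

Pivot element 14/3. New z-row = old z-row − (-10/3)·(row 4/(14/3)).
Updated z-row coefficients: x1: 0, x2: 0, s1: 0, s2: 6/7, s3: 0, s4: 5/7, s5: 0.
No coefficient is strictly negative; the tableau after this pivot is optimal.

none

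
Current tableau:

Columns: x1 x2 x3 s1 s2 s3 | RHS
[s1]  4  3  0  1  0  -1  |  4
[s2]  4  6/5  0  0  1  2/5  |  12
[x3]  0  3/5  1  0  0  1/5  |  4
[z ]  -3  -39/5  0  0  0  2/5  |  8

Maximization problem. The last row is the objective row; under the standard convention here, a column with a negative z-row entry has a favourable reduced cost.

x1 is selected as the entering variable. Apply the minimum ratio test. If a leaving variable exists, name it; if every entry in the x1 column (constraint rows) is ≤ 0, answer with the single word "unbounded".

Ratios: row 1 (s1): 4/4 = 1; row 2 (s2): 12/4 = 3; row 3 (x3): entry 0 ≤ 0, skip.
Minimum ratio is in the s1 row, so s1 leaves.

s1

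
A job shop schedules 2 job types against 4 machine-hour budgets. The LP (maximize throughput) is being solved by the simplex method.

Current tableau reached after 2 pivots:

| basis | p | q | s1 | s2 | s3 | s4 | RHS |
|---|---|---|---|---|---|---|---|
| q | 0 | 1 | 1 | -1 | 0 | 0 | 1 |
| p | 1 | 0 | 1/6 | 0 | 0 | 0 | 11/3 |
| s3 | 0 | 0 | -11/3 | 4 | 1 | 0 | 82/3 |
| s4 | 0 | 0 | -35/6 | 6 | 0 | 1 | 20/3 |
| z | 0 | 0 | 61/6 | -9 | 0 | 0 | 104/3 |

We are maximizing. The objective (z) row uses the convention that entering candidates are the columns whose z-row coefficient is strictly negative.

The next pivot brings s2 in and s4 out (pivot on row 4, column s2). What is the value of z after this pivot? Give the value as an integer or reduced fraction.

134/3

Minimum ratio for s2: (20/3)/6 = 10/9.
z changes by −(z-row coeff of s2)·ratio = −(-9)·(10/9) = 10.
New z = 104/3 + 10 = 134/3.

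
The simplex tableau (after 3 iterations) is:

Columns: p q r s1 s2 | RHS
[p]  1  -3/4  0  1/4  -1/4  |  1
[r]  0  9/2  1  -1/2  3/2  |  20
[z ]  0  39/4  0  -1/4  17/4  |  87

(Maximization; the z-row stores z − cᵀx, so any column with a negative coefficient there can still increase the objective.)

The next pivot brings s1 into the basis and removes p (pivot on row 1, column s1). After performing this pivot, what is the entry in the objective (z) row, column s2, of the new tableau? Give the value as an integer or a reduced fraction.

Pivot element is row 1, column s1: 1/4.
Normalize row 1: new (row 1, s2) = (-1/4)/(1/4) = -1.
z-row ← z-row − (-1/4)·(new row 1): 17/4 − (-1/4)·(-1) = 4.

4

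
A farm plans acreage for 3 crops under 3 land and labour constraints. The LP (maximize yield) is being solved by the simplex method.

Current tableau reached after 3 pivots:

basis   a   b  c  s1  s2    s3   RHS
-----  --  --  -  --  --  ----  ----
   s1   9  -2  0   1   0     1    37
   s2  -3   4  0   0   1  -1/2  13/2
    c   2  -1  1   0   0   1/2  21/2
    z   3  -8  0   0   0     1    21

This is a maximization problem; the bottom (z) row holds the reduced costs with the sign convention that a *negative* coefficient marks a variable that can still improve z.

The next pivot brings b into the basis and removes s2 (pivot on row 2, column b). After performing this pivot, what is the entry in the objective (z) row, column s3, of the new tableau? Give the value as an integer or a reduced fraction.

0

Pivot element is row 2, column b: 4.
Normalize row 2: new (row 2, s3) = (-1/2)/4 = -1/8.
z-row ← z-row − (-8)·(new row 2): 1 − (-8)·(-1/8) = 0.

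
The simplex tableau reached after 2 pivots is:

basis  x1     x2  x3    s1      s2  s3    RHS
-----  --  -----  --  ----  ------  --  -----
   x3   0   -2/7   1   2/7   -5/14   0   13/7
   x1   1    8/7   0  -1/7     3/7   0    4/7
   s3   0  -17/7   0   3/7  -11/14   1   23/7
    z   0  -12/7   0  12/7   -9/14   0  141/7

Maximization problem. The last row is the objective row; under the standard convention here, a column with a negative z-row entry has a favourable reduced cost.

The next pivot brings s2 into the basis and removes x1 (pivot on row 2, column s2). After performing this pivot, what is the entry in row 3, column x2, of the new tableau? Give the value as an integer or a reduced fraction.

-1/3

Pivot element is row 2, column s2: 3/7.
Normalize row 2: new (row 2, x2) = (8/7)/(3/7) = 8/3.
row 3 ← row 3 − (-11/14)·(new row 2): -17/7 − (-11/14)·(8/3) = -1/3.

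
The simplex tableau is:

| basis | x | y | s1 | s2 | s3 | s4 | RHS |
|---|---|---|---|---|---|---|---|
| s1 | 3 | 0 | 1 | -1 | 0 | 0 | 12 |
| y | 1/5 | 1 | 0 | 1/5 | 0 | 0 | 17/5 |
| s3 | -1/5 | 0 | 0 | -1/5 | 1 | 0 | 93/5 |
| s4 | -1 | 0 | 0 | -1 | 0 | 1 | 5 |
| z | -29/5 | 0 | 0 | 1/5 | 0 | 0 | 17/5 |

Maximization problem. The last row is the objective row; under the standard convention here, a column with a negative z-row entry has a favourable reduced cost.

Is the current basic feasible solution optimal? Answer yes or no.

no

Column x has objective-row coefficient -29/5, which is negative; an improving pivot exists, so not yet optimal.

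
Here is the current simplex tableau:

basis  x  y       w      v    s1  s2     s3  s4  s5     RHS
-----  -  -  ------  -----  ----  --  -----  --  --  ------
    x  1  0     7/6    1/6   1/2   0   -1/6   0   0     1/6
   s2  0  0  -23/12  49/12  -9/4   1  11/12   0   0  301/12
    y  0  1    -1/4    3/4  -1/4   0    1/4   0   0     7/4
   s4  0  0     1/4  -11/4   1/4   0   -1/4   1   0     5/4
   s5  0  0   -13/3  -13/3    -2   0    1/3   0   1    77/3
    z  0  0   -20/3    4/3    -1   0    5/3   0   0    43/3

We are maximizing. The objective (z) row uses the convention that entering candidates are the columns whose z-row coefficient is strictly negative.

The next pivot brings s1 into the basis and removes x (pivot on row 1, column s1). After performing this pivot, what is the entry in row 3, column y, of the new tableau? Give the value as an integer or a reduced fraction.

Pivot element is row 1, column s1: 1/2.
Normalize row 1: new (row 1, y) = 0/(1/2) = 0.
row 3 ← row 3 − (-1/4)·(new row 1): 1 − (-1/4)·0 = 1.

1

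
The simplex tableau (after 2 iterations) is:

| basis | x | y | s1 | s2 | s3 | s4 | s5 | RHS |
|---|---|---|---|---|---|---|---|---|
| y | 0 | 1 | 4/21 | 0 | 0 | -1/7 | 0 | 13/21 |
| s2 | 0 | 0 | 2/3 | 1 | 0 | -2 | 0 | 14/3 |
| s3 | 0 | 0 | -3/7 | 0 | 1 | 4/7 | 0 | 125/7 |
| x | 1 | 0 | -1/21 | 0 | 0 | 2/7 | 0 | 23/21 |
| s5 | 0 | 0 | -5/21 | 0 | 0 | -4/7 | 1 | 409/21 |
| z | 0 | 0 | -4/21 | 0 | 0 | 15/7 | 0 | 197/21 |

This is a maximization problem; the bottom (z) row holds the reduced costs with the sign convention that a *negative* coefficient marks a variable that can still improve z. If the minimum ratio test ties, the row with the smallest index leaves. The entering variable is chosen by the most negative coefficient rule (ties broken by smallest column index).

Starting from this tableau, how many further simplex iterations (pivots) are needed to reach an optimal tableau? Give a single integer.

pivot: s1 in, y out → z = 10
No improving column remains; optimal.

1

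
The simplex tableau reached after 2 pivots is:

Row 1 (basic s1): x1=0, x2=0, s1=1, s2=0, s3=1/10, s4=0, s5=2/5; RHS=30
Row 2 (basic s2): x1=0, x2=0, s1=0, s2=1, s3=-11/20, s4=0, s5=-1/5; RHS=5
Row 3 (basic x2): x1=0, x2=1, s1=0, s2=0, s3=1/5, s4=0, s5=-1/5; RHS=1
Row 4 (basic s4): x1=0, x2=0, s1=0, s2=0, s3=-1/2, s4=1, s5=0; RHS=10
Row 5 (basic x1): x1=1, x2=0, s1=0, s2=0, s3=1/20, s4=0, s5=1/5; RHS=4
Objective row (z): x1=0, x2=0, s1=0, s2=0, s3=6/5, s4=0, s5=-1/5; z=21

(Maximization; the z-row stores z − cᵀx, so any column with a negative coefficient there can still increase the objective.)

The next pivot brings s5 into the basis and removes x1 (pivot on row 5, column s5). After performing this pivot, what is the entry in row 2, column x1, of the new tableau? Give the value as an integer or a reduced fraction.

Pivot element is row 5, column s5: 1/5.
Normalize row 5: new (row 5, x1) = 1/(1/5) = 5.
row 2 ← row 2 − (-1/5)·(new row 5): 0 − (-1/5)·5 = 1.

1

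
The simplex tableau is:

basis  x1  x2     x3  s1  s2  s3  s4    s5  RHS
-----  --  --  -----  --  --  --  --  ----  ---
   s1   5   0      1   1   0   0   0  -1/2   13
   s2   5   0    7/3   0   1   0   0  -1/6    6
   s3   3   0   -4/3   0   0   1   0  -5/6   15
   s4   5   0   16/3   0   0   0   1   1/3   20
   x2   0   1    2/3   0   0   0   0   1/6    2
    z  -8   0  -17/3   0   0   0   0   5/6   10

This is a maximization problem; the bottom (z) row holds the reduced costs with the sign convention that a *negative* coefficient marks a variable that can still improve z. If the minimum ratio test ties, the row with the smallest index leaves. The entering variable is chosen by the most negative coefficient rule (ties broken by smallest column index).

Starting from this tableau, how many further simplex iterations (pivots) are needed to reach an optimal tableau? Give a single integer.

pivot: x1 in, s2 out → z = 98/5
pivot: x3 in, x1 out → z = 172/7
No improving column remains; optimal.

2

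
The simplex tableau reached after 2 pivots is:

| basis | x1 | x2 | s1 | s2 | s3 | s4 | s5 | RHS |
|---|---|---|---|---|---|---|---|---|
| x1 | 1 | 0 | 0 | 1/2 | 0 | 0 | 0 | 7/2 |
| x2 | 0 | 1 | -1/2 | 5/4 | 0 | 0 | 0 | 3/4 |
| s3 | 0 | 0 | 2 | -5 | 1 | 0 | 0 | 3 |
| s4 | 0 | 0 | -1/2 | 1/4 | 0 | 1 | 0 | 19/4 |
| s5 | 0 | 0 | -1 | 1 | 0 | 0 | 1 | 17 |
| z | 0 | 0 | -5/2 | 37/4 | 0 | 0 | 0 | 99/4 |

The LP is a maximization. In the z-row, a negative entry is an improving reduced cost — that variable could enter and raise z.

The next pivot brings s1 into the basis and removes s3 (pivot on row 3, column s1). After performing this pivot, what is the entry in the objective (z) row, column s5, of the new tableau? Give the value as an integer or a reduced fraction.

0

Pivot element is row 3, column s1: 2.
Normalize row 3: new (row 3, s5) = 0/2 = 0.
z-row ← z-row − (-5/2)·(new row 3): 0 − (-5/2)·0 = 0.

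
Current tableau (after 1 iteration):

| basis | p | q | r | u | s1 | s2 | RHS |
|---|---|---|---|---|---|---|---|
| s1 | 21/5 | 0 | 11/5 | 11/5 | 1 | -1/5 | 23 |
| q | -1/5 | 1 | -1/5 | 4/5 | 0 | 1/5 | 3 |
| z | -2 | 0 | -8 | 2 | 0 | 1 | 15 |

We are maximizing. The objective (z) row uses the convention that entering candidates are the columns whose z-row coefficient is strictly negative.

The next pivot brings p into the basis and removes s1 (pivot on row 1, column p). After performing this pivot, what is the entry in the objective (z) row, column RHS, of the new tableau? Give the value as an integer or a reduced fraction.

Pivot element is row 1, column p: 21/5.
Normalize row 1: new (row 1, RHS) = 23/(21/5) = 115/21.
z-row ← z-row − (-2)·(new row 1): 15 − (-2)·(115/21) = 545/21.

545/21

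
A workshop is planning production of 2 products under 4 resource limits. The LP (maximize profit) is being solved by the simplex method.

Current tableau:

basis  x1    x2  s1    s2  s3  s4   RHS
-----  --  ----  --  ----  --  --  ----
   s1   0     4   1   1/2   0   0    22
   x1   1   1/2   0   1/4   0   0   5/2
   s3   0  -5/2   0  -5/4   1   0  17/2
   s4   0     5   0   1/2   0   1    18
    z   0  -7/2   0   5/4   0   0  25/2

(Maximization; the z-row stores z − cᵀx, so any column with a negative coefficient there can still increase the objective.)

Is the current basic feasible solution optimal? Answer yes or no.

Column x2 has objective-row coefficient -7/2, which is negative; an improving pivot exists, so not yet optimal.

no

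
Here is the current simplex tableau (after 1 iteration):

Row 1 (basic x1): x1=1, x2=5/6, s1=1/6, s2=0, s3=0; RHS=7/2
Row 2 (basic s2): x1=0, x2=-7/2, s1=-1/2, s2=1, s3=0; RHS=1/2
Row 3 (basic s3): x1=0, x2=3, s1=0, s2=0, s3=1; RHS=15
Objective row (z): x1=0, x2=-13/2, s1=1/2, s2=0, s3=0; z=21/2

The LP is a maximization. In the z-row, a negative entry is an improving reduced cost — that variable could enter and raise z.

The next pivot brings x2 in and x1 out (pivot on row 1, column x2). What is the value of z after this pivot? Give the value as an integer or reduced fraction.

189/5

Minimum ratio for x2: (7/2)/(5/6) = 21/5.
z changes by −(z-row coeff of x2)·ratio = −(-13/2)·(21/5) = 273/10.
New z = 21/2 + (273/10) = 189/5.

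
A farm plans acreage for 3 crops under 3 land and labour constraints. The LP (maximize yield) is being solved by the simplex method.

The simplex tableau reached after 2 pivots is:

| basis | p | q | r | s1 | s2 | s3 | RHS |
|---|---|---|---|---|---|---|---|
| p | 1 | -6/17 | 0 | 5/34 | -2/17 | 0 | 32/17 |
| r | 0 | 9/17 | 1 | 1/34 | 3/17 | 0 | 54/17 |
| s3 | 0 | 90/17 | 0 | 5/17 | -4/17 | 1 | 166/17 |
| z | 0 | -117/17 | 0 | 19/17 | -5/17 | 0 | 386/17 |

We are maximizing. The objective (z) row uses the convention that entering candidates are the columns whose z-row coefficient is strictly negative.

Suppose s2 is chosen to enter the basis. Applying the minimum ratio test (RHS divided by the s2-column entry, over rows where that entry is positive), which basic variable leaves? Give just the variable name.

Ratios: row 1 (p): entry -2/17 ≤ 0, skip; row 2 (r): (54/17)/(3/17) = 18; row 3 (s3): entry -4/17 ≤ 0, skip.
Minimum ratio 18 is in the r row, so r leaves.

r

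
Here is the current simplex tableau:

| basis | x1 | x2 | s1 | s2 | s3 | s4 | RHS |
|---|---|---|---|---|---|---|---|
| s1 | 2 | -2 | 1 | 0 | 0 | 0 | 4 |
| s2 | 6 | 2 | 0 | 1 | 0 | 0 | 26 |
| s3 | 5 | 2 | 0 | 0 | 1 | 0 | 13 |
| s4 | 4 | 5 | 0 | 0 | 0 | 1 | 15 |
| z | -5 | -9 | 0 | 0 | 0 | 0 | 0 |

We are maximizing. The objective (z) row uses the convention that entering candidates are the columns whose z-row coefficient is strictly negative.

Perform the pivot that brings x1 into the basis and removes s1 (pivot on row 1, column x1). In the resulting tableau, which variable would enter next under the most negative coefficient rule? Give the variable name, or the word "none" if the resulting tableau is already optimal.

Pivot element 2. New z-row = old z-row − (-5)·(row 1/2).
Updated z-row coefficients: x1: 0, x2: -14, s1: 5/2, s2: 0, s3: 0, s4: 0.
The most negative is -14 in column x2, so x2 would enter next.

x2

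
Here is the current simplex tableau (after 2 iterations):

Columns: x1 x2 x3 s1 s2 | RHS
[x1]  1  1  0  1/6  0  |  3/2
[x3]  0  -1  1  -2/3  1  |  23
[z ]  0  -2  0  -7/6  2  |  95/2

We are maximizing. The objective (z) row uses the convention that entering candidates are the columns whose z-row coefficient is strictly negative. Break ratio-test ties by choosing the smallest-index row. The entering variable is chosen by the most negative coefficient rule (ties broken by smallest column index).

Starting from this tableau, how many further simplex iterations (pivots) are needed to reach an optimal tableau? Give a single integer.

pivot: x2 in, x1 out → z = 101/2
pivot: s1 in, x2 out → z = 58
No improving column remains; optimal.

2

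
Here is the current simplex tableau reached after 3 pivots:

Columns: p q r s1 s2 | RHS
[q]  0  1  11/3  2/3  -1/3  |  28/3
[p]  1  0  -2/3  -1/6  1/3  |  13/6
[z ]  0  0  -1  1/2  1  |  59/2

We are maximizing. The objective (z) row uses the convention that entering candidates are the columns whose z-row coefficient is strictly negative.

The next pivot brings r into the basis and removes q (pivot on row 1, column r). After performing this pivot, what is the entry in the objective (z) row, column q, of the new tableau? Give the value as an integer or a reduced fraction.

3/11

Pivot element is row 1, column r: 11/3.
Normalize row 1: new (row 1, q) = 1/(11/3) = 3/11.
z-row ← z-row − (-1)·(new row 1): 0 − (-1)·(3/11) = 3/11.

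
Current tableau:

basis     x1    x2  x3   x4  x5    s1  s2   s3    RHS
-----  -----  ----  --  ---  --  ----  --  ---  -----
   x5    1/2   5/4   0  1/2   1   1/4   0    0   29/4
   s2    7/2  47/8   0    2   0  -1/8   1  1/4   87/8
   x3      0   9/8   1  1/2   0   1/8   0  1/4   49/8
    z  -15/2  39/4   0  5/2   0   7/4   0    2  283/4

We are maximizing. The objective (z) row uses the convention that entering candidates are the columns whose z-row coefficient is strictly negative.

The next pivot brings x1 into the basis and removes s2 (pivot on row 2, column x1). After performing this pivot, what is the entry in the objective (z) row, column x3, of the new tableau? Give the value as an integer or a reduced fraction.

0

Pivot element is row 2, column x1: 7/2.
Normalize row 2: new (row 2, x3) = 0/(7/2) = 0.
z-row ← z-row − (-15/2)·(new row 2): 0 − (-15/2)·0 = 0.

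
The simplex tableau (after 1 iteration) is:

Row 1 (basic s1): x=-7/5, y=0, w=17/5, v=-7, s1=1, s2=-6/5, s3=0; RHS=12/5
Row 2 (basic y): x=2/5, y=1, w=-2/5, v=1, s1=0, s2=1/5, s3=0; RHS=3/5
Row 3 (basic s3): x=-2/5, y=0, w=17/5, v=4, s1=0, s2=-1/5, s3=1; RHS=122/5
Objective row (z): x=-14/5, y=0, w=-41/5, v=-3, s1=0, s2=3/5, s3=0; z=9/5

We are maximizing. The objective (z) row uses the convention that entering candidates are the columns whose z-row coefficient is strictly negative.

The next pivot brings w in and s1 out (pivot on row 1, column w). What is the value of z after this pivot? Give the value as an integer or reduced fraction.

129/17

Minimum ratio for w: (12/5)/(17/5) = 12/17.
z changes by −(z-row coeff of w)·ratio = −(-41/5)·(12/17) = 492/85.
New z = 9/5 + (492/85) = 129/17.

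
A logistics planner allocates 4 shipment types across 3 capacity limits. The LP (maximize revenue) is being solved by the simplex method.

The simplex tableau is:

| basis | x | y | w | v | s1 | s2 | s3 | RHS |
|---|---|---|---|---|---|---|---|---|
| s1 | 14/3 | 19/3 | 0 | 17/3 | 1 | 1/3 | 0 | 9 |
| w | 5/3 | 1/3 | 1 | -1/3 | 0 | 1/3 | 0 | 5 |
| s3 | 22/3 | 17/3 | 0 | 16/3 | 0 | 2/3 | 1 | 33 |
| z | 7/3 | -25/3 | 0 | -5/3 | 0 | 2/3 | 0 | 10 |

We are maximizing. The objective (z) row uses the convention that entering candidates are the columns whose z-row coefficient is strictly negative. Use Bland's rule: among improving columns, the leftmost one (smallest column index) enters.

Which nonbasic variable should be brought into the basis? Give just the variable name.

y

Objective-row coefficients: x: 7/3, y: -25/3, w: 0, v: -5/3, s1: 0, s2: 2/3, s3: 0.
Improving columns: y, v. Bland's rule picks the smallest column index → y.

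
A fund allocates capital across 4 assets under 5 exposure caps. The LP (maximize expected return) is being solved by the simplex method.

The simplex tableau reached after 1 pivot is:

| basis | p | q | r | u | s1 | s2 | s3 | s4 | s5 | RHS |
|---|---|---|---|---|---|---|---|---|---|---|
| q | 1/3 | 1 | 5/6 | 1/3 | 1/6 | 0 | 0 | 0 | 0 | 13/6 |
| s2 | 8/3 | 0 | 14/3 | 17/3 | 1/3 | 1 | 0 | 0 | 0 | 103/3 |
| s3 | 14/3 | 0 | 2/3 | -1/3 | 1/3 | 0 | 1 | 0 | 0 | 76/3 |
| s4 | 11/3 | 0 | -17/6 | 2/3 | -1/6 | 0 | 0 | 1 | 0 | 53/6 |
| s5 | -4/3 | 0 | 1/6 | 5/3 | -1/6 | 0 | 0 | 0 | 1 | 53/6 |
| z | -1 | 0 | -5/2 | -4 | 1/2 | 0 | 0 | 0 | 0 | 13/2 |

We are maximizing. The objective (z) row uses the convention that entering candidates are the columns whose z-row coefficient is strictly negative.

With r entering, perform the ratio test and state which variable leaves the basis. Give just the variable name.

Ratios: row 1 (q): (13/6)/(5/6) = 13/5; row 2 (s2): (103/3)/(14/3) = 103/14; row 3 (s3): (76/3)/(2/3) = 38; row 4 (s4): entry -17/6 ≤ 0, skip; row 5 (s5): (53/6)/(1/6) = 53.
Minimum ratio 13/5 is in the q row, so q leaves.

q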